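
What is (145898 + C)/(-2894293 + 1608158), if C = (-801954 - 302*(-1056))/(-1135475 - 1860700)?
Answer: -20816020152/183499311125 ≈ -0.11344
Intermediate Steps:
C = 23002/142675 (C = (-801954 + 318912)/(-2996175) = -483042*(-1/2996175) = 23002/142675 ≈ 0.16122)
(145898 + C)/(-2894293 + 1608158) = (145898 + 23002/142675)/(-2894293 + 1608158) = (20816020152/142675)/(-1286135) = (20816020152/142675)*(-1/1286135) = -20816020152/183499311125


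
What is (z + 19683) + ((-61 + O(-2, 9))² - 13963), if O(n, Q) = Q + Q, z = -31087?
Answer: -23518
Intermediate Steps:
O(n, Q) = 2*Q
(z + 19683) + ((-61 + O(-2, 9))² - 13963) = (-31087 + 19683) + ((-61 + 2*9)² - 13963) = -11404 + ((-61 + 18)² - 13963) = -11404 + ((-43)² - 13963) = -11404 + (1849 - 13963) = -11404 - 12114 = -23518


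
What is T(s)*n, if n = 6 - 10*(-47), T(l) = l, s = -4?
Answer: -1904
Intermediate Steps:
n = 476 (n = 6 + 470 = 476)
T(s)*n = -4*476 = -1904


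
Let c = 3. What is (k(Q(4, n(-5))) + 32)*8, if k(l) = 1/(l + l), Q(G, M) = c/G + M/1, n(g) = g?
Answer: 4336/17 ≈ 255.06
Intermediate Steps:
Q(G, M) = M + 3/G (Q(G, M) = 3/G + M/1 = 3/G + M*1 = 3/G + M = M + 3/G)
k(l) = 1/(2*l)
(k(Q(4, n(-5))) + 32)*8 = (1/(2*(-5 + 3/4)) + 32)*8 = (1/(2*(-5 + 3*(¼))) + 32)*8 = (1/(2*(-5 + ¾)) + 32)*8 = (1/(2*(-17/4)) + 32)*8 = ((½)*(-4/17) + 32)*8 = (-2/17 + 32)*8 = (542/17)*8 = 4336/17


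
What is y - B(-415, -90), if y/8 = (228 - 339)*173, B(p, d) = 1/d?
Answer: -13826159/90 ≈ -1.5362e+5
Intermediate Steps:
y = -153624 (y = 8*((228 - 339)*173) = 8*(-111*173) = 8*(-19203) = -153624)
y - B(-415, -90) = -153624 - 1/(-90) = -153624 - 1*(-1/90) = -153624 + 1/90 = -13826159/90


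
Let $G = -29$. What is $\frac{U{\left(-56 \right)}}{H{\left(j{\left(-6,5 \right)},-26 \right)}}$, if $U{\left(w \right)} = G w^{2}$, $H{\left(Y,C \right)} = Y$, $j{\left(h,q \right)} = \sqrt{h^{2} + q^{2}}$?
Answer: $- \frac{90944 \sqrt{61}}{61} \approx -11644.0$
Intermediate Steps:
$U{\left(w \right)} = - 29 w^{2}$
$\frac{U{\left(-56 \right)}}{H{\left(j{\left(-6,5 \right)},-26 \right)}} = \frac{\left(-29\right) \left(-56\right)^{2}}{\sqrt{\left(-6\right)^{2} + 5^{2}}} = \frac{\left(-29\right) 3136}{\sqrt{36 + 25}} = - \frac{90944}{\sqrt{61}} = - 90944 \frac{\sqrt{61}}{61} = - \frac{90944 \sqrt{61}}{61}$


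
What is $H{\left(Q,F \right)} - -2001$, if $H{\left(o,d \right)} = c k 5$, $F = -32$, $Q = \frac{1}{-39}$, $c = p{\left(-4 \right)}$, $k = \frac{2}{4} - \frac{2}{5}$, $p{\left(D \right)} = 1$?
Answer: $\frac{4003}{2} \approx 2001.5$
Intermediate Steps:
$k = \frac{1}{10}$ ($k = 2 \cdot \frac{1}{4} - \frac{2}{5} = \frac{1}{2} - \frac{2}{5} = \frac{1}{10} \approx 0.1$)
$c = 1$
$Q = - \frac{1}{39} \approx -0.025641$
$H{\left(o,d \right)} = \frac{1}{2}$ ($H{\left(o,d \right)} = 1 \cdot \frac{1}{10} \cdot 5 = \frac{1}{10} \cdot 5 = \frac{1}{2}$)
$H{\left(Q,F \right)} - -2001 = \frac{1}{2} - -2001 = \frac{1}{2} + 2001 = \frac{4003}{2}$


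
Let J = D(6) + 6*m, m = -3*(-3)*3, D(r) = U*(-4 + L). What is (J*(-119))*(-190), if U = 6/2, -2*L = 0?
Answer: 3391500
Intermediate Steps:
L = 0 (L = -½*0 = 0)
U = 3 (U = 6*(½) = 3)
D(r) = -12 (D(r) = 3*(-4 + 0) = 3*(-4) = -12)
m = 27 (m = 9*3 = 27)
J = 150 (J = -12 + 6*27 = -12 + 162 = 150)
(J*(-119))*(-190) = (150*(-119))*(-190) = -17850*(-190) = 3391500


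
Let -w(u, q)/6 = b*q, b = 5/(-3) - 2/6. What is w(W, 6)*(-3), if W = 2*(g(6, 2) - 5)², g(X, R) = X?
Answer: -216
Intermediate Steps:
b = -2 (b = 5*(-⅓) - 2*⅙ = -5/3 - ⅓ = -2)
W = 2 (W = 2*(6 - 5)² = 2*1² = 2*1 = 2)
w(u, q) = 12*q (w(u, q) = -(-12)*q = 12*q)
w(W, 6)*(-3) = (12*6)*(-3) = 72*(-3) = -216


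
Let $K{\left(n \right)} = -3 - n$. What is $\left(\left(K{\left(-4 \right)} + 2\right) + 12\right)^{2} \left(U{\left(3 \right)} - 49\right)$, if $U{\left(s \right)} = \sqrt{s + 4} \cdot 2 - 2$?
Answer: $-11475 + 450 \sqrt{7} \approx -10284.0$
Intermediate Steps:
$U{\left(s \right)} = -2 + 2 \sqrt{4 + s}$ ($U{\left(s \right)} = \sqrt{4 + s} 2 - 2 = 2 \sqrt{4 + s} - 2 = -2 + 2 \sqrt{4 + s}$)
$\left(\left(K{\left(-4 \right)} + 2\right) + 12\right)^{2} \left(U{\left(3 \right)} - 49\right) = \left(\left(\left(-3 - -4\right) + 2\right) + 12\right)^{2} \left(\left(-2 + 2 \sqrt{4 + 3}\right) - 49\right) = \left(\left(\left(-3 + 4\right) + 2\right) + 12\right)^{2} \left(\left(-2 + 2 \sqrt{7}\right) - 49\right) = \left(\left(1 + 2\right) + 12\right)^{2} \left(-51 + 2 \sqrt{7}\right) = \left(3 + 12\right)^{2} \left(-51 + 2 \sqrt{7}\right) = 15^{2} \left(-51 + 2 \sqrt{7}\right) = 225 \left(-51 + 2 \sqrt{7}\right) = -11475 + 450 \sqrt{7}$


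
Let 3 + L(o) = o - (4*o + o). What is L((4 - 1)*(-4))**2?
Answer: 2025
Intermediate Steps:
L(o) = -3 - 4*o (L(o) = -3 + (o - (4*o + o)) = -3 + (o - 5*o) = -3 - 4*o)
L((4 - 1)*(-4))**2 = (-3 - 4*(4 - 1)*(-4))**2 = (-3 - 12*(-4))**2 = (-3 - 4*(-12))**2 = (-3 + 48)**2 = 45**2 = 2025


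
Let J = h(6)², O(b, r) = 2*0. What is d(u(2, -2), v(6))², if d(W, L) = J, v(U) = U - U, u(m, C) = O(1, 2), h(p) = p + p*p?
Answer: 3111696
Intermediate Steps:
O(b, r) = 0
h(p) = p + p²
u(m, C) = 0
v(U) = 0
J = 1764 (J = (6*(1 + 6))² = (6*7)² = 42² = 1764)
d(W, L) = 1764
d(u(2, -2), v(6))² = 1764² = 3111696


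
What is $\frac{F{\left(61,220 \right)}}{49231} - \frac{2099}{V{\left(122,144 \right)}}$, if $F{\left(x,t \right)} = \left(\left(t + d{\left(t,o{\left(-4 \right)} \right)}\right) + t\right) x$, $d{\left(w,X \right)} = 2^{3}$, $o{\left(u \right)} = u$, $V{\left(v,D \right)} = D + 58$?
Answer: $- \frac{13973659}{1420666} \approx -9.836$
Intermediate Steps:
$V{\left(v,D \right)} = 58 + D$
$d{\left(w,X \right)} = 8$
$F{\left(x,t \right)} = x \left(8 + 2 t\right)$ ($F{\left(x,t \right)} = \left(\left(t + 8\right) + t\right) x = \left(\left(8 + t\right) + t\right) x = \left(8 + 2 t\right) x = x \left(8 + 2 t\right)$)
$\frac{F{\left(61,220 \right)}}{49231} - \frac{2099}{V{\left(122,144 \right)}} = \frac{2 \cdot 61 \left(4 + 220\right)}{49231} - \frac{2099}{58 + 144} = 2 \cdot 61 \cdot 224 \cdot \frac{1}{49231} - \frac{2099}{202} = 27328 \cdot \frac{1}{49231} - \frac{2099}{202} = \frac{3904}{7033} - \frac{2099}{202} = - \frac{13973659}{1420666}$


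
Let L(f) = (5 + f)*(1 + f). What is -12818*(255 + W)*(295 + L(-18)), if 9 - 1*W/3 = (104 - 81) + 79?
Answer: 158738112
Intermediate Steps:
W = -279 (W = 27 - 3*((104 - 81) + 79) = 27 - 3*(23 + 79) = 27 - 3*102 = 27 - 306 = -279)
L(f) = (1 + f)*(5 + f)
-12818*(255 + W)*(295 + L(-18)) = -12818*(255 - 279)*(295 + (5 + (-18)² + 6*(-18))) = -(-307632)*(295 + (5 + 324 - 108)) = -(-307632)*(295 + 221) = -(-307632)*516 = -12818*(-12384) = 158738112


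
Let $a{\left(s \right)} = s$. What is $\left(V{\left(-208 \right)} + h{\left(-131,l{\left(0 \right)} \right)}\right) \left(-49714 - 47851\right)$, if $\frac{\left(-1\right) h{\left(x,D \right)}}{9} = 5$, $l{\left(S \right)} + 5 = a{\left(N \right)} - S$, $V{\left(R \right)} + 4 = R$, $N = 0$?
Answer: $25074205$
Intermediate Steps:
$V{\left(R \right)} = -4 + R$
$l{\left(S \right)} = -5 - S$ ($l{\left(S \right)} = -5 + \left(0 - S\right) = -5 - S$)
$h{\left(x,D \right)} = -45$ ($h{\left(x,D \right)} = \left(-9\right) 5 = -45$)
$\left(V{\left(-208 \right)} + h{\left(-131,l{\left(0 \right)} \right)}\right) \left(-49714 - 47851\right) = \left(\left(-4 - 208\right) - 45\right) \left(-49714 - 47851\right) = \left(-212 - 45\right) \left(-97565\right) = \left(-257\right) \left(-97565\right) = 25074205$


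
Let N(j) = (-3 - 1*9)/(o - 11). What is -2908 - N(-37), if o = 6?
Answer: -14552/5 ≈ -2910.4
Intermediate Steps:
N(j) = 12/5 (N(j) = (-3 - 1*9)/(6 - 11) = (-3 - 9)/(-5) = -12*(-⅕) = 12/5)
-2908 - N(-37) = -2908 - 1*12/5 = -2908 - 12/5 = -14552/5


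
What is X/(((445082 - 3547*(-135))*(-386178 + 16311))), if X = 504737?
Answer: -504737/341730107709 ≈ -1.4770e-6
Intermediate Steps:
X/(((445082 - 3547*(-135))*(-386178 + 16311))) = 504737/(((445082 - 3547*(-135))*(-386178 + 16311))) = 504737/(((445082 + 478845)*(-369867))) = 504737/((923927*(-369867))) = 504737/(-341730107709) = 504737*(-1/341730107709) = -504737/341730107709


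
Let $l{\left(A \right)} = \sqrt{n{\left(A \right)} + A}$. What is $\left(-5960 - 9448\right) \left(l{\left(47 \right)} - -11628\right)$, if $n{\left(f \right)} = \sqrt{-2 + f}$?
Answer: $-179164224 - 15408 \sqrt{47 + 3 \sqrt{5}} \approx -1.7928 \cdot 10^{8}$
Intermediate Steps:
$l{\left(A \right)} = \sqrt{A + \sqrt{-2 + A}}$ ($l{\left(A \right)} = \sqrt{\sqrt{-2 + A} + A} = \sqrt{A + \sqrt{-2 + A}}$)
$\left(-5960 - 9448\right) \left(l{\left(47 \right)} - -11628\right) = \left(-5960 - 9448\right) \left(\sqrt{47 + \sqrt{-2 + 47}} - -11628\right) = - 15408 \left(\sqrt{47 + \sqrt{45}} + 11628\right) = - 15408 \left(\sqrt{47 + 3 \sqrt{5}} + 11628\right) = - 15408 \left(11628 + \sqrt{47 + 3 \sqrt{5}}\right) = -179164224 - 15408 \sqrt{47 + 3 \sqrt{5}}$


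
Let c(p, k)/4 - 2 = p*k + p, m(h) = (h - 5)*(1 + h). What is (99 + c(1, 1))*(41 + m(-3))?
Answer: 6555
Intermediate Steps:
m(h) = (1 + h)*(-5 + h) (m(h) = (-5 + h)*(1 + h) = (1 + h)*(-5 + h))
c(p, k) = 8 + 4*p + 4*k*p (c(p, k) = 8 + 4*(p*k + p) = 8 + 4*(k*p + p) = 8 + 4*(p + k*p) = 8 + (4*p + 4*k*p) = 8 + 4*p + 4*k*p)
(99 + c(1, 1))*(41 + m(-3)) = (99 + (8 + 4*1 + 4*1*1))*(41 + (-5 + (-3)² - 4*(-3))) = (99 + (8 + 4 + 4))*(41 + (-5 + 9 + 12)) = (99 + 16)*(41 + 16) = 115*57 = 6555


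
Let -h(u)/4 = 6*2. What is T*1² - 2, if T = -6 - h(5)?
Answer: 40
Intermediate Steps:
h(u) = -48 (h(u) = -24*2 = -4*12 = -48)
T = 42 (T = -6 - 1*(-48) = -6 + 48 = 42)
T*1² - 2 = 42*1² - 2 = 42*1 - 2 = 42 - 2 = 40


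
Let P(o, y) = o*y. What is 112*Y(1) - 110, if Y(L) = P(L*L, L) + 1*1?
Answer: 114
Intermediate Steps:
Y(L) = 1 + L³ (Y(L) = (L*L)*L + 1*1 = L²*L + 1 = L³ + 1 = 1 + L³)
112*Y(1) - 110 = 112*(1 + 1³) - 110 = 112*(1 + 1) - 110 = 112*2 - 110 = 224 - 110 = 114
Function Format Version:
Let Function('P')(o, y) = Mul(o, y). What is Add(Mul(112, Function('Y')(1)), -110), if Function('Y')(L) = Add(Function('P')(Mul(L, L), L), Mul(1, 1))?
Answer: 114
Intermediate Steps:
Function('Y')(L) = Add(1, Pow(L, 3)) (Function('Y')(L) = Add(Mul(Mul(L, L), L), Mul(1, 1)) = Add(Mul(Pow(L, 2), L), 1) = Add(Pow(L, 3), 1) = Add(1, Pow(L, 3)))
Add(Mul(112, Function('Y')(1)), -110) = Add(Mul(112, Add(1, Pow(1, 3))), -110) = Add(Mul(112, Add(1, 1)), -110) = Add(Mul(112, 2), -110) = Add(224, -110) = 114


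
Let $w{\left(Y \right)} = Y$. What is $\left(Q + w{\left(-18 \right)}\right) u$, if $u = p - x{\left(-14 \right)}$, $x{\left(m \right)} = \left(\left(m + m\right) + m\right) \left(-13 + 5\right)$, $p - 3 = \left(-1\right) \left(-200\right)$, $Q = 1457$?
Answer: $-191387$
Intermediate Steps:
$p = 203$ ($p = 3 - -200 = 3 + 200 = 203$)
$x{\left(m \right)} = - 24 m$ ($x{\left(m \right)} = \left(2 m + m\right) \left(-8\right) = 3 m \left(-8\right) = - 24 m$)
$u = -133$ ($u = 203 - \left(-24\right) \left(-14\right) = 203 - 336 = -133$)
$\left(Q + w{\left(-18 \right)}\right) u = \left(1457 - 18\right) \left(-133\right) = 1439 \left(-133\right) = -191387$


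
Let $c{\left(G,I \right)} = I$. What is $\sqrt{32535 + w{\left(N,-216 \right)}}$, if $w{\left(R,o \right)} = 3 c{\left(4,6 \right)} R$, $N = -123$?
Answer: $3 \sqrt{3369} \approx 174.13$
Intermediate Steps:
$w{\left(R,o \right)} = 18 R$ ($w{\left(R,o \right)} = 3 \cdot 6 R = 18 R$)
$\sqrt{32535 + w{\left(N,-216 \right)}} = \sqrt{32535 + 18 \left(-123\right)} = \sqrt{32535 - 2214} = \sqrt{30321} = 3 \sqrt{3369}$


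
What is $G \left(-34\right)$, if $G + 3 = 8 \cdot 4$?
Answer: $-986$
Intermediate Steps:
$G = 29$ ($G = -3 + 8 \cdot 4 = -3 + 32 = 29$)
$G \left(-34\right) = 29 \left(-34\right) = -986$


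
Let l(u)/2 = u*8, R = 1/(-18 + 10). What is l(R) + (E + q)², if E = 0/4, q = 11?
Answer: 119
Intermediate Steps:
R = -⅛ (R = 1/(-8) = -⅛ ≈ -0.12500)
E = 0 (E = 0*(¼) = 0)
l(u) = 16*u (l(u) = 2*(u*8) = 2*(8*u) = 16*u)
l(R) + (E + q)² = 16*(-⅛) + (0 + 11)² = -2 + 11² = -2 + 121 = 119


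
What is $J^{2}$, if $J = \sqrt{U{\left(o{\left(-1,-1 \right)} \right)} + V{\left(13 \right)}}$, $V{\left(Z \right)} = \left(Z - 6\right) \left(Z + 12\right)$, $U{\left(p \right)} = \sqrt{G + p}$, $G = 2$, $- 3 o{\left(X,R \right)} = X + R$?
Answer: $175 + \frac{2 \sqrt{6}}{3} \approx 176.63$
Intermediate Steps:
$o{\left(X,R \right)} = - \frac{R}{3} - \frac{X}{3}$ ($o{\left(X,R \right)} = - \frac{X + R}{3} = - \frac{R + X}{3} = - \frac{R}{3} - \frac{X}{3}$)
$U{\left(p \right)} = \sqrt{2 + p}$
$V{\left(Z \right)} = \left(-6 + Z\right) \left(12 + Z\right)$
$J = \sqrt{175 + \frac{2 \sqrt{6}}{3}}$ ($J = \sqrt{\sqrt{2 - - \frac{2}{3}} + \left(-72 + 13^{2} + 6 \cdot 13\right)} = \sqrt{\sqrt{2 + \left(\frac{1}{3} + \frac{1}{3}\right)} + \left(-72 + 169 + 78\right)} = \sqrt{\sqrt{2 + \frac{2}{3}} + 175} = \sqrt{\sqrt{\frac{8}{3}} + 175} = \sqrt{\frac{2 \sqrt{6}}{3} + 175} = \sqrt{175 + \frac{2 \sqrt{6}}{3}} \approx 13.29$)
$J^{2} = \left(\frac{\sqrt{1575 + 6 \sqrt{6}}}{3}\right)^{2} = 175 + \frac{2 \sqrt{6}}{3}$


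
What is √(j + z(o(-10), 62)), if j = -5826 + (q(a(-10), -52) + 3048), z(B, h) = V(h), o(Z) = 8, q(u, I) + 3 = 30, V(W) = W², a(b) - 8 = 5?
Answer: √1093 ≈ 33.061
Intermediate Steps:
a(b) = 13 (a(b) = 8 + 5 = 13)
q(u, I) = 27 (q(u, I) = -3 + 30 = 27)
z(B, h) = h²
j = -2751 (j = -5826 + (27 + 3048) = -5826 + 3075 = -2751)
√(j + z(o(-10), 62)) = √(-2751 + 62²) = √(-2751 + 3844) = √1093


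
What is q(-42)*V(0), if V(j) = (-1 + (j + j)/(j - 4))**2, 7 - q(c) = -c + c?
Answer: 7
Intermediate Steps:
q(c) = 7 (q(c) = 7 - (-c + c) = 7 - 1*0 = 7 + 0 = 7)
V(j) = (-1 + 2*j/(-4 + j))**2 (V(j) = (-1 + (2*j)/(-4 + j))**2 = (-1 + 2*j/(-4 + j))**2)
q(-42)*V(0) = 7*((4 + 0)**2/(-4 + 0)**2) = 7*(4**2/(-4)**2) = 7*((1/16)*16) = 7*1 = 7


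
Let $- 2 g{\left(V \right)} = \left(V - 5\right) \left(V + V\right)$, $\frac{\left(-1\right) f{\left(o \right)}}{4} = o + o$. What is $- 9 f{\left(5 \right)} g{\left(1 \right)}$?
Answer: $1440$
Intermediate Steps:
$f{\left(o \right)} = - 8 o$ ($f{\left(o \right)} = - 4 \left(o + o\right) = - 4 \cdot 2 o = - 8 o$)
$g{\left(V \right)} = - V \left(-5 + V\right)$ ($g{\left(V \right)} = - \frac{\left(V - 5\right) \left(V + V\right)}{2} = - \frac{\left(-5 + V\right) 2 V}{2} = - \frac{2 V \left(-5 + V\right)}{2} = - V \left(-5 + V\right)$)
$- 9 f{\left(5 \right)} g{\left(1 \right)} = - 9 \left(\left(-8\right) 5\right) 1 \left(5 - 1\right) = \left(-9\right) \left(-40\right) 1 \left(5 - 1\right) = 360 \cdot 1 \cdot 4 = 360 \cdot 4 = 1440$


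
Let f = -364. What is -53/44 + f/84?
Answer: -731/132 ≈ -5.5379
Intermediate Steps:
-53/44 + f/84 = -53/44 - 364/84 = -53*1/44 - 364*1/84 = -53/44 - 13/3 = -731/132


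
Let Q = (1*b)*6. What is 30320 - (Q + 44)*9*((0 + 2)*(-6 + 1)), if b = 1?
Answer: 34820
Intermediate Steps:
Q = 6 (Q = (1*1)*6 = 1*6 = 6)
30320 - (Q + 44)*9*((0 + 2)*(-6 + 1)) = 30320 - (6 + 44)*9*((0 + 2)*(-6 + 1)) = 30320 - 50*9*(2*(-5)) = 30320 - 50*9*(-10) = 30320 - 50*(-90) = 30320 - 1*(-4500) = 30320 + 4500 = 34820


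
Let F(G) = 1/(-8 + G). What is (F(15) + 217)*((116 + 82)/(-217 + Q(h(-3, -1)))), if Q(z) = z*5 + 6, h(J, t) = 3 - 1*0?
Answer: -75240/343 ≈ -219.36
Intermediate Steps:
h(J, t) = 3 (h(J, t) = 3 + 0 = 3)
Q(z) = 6 + 5*z (Q(z) = 5*z + 6 = 6 + 5*z)
(F(15) + 217)*((116 + 82)/(-217 + Q(h(-3, -1)))) = (1/(-8 + 15) + 217)*((116 + 82)/(-217 + (6 + 5*3))) = (1/7 + 217)*(198/(-217 + (6 + 15))) = (1/7 + 217)*(198/(-217 + 21)) = 1520*(198/(-196))/7 = 1520*(198*(-1/196))/7 = (1520/7)*(-99/98) = -75240/343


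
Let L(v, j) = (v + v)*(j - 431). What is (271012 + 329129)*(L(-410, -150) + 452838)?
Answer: 557685825378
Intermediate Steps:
L(v, j) = 2*v*(-431 + j) (L(v, j) = (2*v)*(-431 + j) = 2*v*(-431 + j))
(271012 + 329129)*(L(-410, -150) + 452838) = (271012 + 329129)*(2*(-410)*(-431 - 150) + 452838) = 600141*(2*(-410)*(-581) + 452838) = 600141*(476420 + 452838) = 600141*929258 = 557685825378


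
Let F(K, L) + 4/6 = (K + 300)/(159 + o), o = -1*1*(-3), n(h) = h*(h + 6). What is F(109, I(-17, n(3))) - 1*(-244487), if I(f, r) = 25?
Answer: 39607195/162 ≈ 2.4449e+5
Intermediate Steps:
n(h) = h*(6 + h)
o = 3 (o = -1*(-3) = 3)
F(K, L) = 32/27 + K/162 (F(K, L) = -⅔ + (K + 300)/(159 + 3) = -⅔ + (300 + K)/162 = -⅔ + (300 + K)*(1/162) = -⅔ + (50/27 + K/162) = 32/27 + K/162)
F(109, I(-17, n(3))) - 1*(-244487) = (32/27 + (1/162)*109) - 1*(-244487) = (32/27 + 109/162) + 244487 = 301/162 + 244487 = 39607195/162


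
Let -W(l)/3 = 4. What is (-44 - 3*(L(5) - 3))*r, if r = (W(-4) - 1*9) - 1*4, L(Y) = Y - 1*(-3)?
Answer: 1475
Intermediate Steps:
W(l) = -12 (W(l) = -3*4 = -12)
L(Y) = 3 + Y (L(Y) = Y + 3 = 3 + Y)
r = -25 (r = (-12 - 1*9) - 1*4 = (-12 - 9) - 4 = -21 - 4 = -25)
(-44 - 3*(L(5) - 3))*r = (-44 - 3*((3 + 5) - 3))*(-25) = (-44 - 3*(8 - 3))*(-25) = (-44 - 3*5)*(-25) = (-44 - 15)*(-25) = -59*(-25) = 1475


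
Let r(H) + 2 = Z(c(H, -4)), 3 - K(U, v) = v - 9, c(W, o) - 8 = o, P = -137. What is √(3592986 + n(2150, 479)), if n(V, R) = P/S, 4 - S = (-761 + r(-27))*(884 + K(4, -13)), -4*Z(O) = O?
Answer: √108306626488591915/173620 ≈ 1895.5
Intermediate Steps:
c(W, o) = 8 + o
K(U, v) = 12 - v (K(U, v) = 3 - (v - 9) = 3 - (-9 + v) = 3 + (9 - v) = 12 - v)
Z(O) = -O/4
r(H) = -3 (r(H) = -2 - (8 - 4)/4 = -2 - ¼*4 = -2 - 1 = -3)
S = 694480 (S = 4 - (-761 - 3)*(884 + (12 - 1*(-13))) = 4 - (-764)*(884 + (12 + 13)) = 4 - (-764)*(884 + 25) = 4 - (-764)*909 = 4 - 1*(-694476) = 4 + 694476 = 694480)
n(V, R) = -137/694480
√(3592986 + n(2150, 479)) = √(3592986 - 137/694480) = √(2495256917143/694480) = √108306626488591915/173620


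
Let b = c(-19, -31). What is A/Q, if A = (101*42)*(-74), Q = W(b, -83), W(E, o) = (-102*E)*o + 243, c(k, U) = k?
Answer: 104636/53537 ≈ 1.9545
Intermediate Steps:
b = -19
W(E, o) = 243 - 102*E*o (W(E, o) = -102*E*o + 243 = 243 - 102*E*o)
Q = -160611 (Q = 243 - 102*(-19)*(-83) = 243 - 160854 = -160611)
A = -313908 (A = 4242*(-74) = -313908)
A/Q = -313908/(-160611) = -313908*(-1/160611) = 104636/53537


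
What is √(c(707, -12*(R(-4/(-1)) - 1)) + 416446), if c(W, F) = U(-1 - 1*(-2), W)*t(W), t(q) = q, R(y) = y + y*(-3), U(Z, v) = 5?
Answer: √419981 ≈ 648.06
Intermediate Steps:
R(y) = -2*y (R(y) = y - 3*y = -2*y)
c(W, F) = 5*W
√(c(707, -12*(R(-4/(-1)) - 1)) + 416446) = √(5*707 + 416446) = √(3535 + 416446) = √419981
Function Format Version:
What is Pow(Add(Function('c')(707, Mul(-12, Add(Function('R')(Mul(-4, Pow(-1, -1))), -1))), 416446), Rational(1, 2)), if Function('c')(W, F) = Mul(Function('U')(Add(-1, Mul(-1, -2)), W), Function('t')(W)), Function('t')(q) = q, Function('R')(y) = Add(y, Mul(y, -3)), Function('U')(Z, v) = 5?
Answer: Pow(419981, Rational(1, 2)) ≈ 648.06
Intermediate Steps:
Function('R')(y) = Mul(-2, y) (Function('R')(y) = Add(y, Mul(-3, y)) = Mul(-2, y))
Function('c')(W, F) = Mul(5, W)
Pow(Add(Function('c')(707, Mul(-12, Add(Function('R')(Mul(-4, Pow(-1, -1))), -1))), 416446), Rational(1, 2)) = Pow(Add(Mul(5, 707), 416446), Rational(1, 2)) = Pow(Add(3535, 416446), Rational(1, 2)) = Pow(419981, Rational(1, 2))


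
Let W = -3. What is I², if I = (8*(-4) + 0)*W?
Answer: 9216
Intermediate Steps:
I = 96 (I = (8*(-4) + 0)*(-3) = (-32 + 0)*(-3) = -32*(-3) = 96)
I² = 96² = 9216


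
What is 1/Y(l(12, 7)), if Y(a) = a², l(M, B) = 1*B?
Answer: 1/49 ≈ 0.020408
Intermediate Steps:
l(M, B) = B
1/Y(l(12, 7)) = 1/(7²) = 1/49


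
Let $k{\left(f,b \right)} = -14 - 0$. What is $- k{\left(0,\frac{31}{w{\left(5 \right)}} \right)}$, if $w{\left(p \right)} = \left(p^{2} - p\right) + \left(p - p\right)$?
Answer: $14$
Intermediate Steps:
$w{\left(p \right)} = p^{2} - p$ ($w{\left(p \right)} = \left(p^{2} - p\right) + 0 = p^{2} - p$)
$k{\left(f,b \right)} = -14$ ($k{\left(f,b \right)} = -14 + 0 = -14$)
$- k{\left(0,\frac{31}{w{\left(5 \right)}} \right)} = \left(-1\right) \left(-14\right) = 14$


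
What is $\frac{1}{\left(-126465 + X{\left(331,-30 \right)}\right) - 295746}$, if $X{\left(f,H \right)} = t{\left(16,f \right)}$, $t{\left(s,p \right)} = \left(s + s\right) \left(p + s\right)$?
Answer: $- \frac{1}{411107} \approx -2.4325 \cdot 10^{-6}$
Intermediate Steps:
$t{\left(s,p \right)} = 2 s \left(p + s\right)$
$X{\left(f,H \right)} = 512 + 32 f$ ($X{\left(f,H \right)} = 2 \cdot 16 \left(f + 16\right) = 2 \cdot 16 \left(16 + f\right) = 512 + 32 f$)
$\frac{1}{\left(-126465 + X{\left(331,-30 \right)}\right) - 295746} = \frac{1}{\left(-126465 + \left(512 + 32 \cdot 331\right)\right) - 295746} = \frac{1}{\left(-126465 + \left(512 + 10592\right)\right) - 295746} = \frac{1}{\left(-126465 + 11104\right) - 295746} = \frac{1}{-115361 - 295746} = \frac{1}{-411107} = - \frac{1}{411107}$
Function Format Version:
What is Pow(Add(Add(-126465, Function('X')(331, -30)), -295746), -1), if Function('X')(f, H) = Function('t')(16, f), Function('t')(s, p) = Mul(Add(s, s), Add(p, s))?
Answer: Rational(-1, 411107) ≈ -2.4325e-6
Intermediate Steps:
Function('t')(s, p) = Mul(2, s, Add(p, s)) (Function('t')(s, p) = Mul(Mul(2, s), Add(p, s)) = Mul(2, s, Add(p, s)))
Function('X')(f, H) = Add(512, Mul(32, f)) (Function('X')(f, H) = Mul(2, 16, Add(f, 16)) = Mul(2, 16, Add(16, f)) = Add(512, Mul(32, f)))
Pow(Add(Add(-126465, Function('X')(331, -30)), -295746), -1) = Pow(Add(Add(-126465, Add(512, Mul(32, 331))), -295746), -1) = Pow(Add(Add(-126465, Add(512, 10592)), -295746), -1) = Pow(Add(Add(-126465, 11104), -295746), -1) = Pow(Add(-115361, -295746), -1) = Pow(-411107, -1) = Rational(-1, 411107)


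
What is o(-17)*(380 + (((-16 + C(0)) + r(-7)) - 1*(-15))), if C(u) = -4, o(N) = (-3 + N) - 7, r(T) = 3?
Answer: -10206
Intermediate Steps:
o(N) = -10 + N
o(-17)*(380 + (((-16 + C(0)) + r(-7)) - 1*(-15))) = (-10 - 17)*(380 + (((-16 - 4) + 3) - 1*(-15))) = -27*(380 + ((-20 + 3) + 15)) = -27*(380 + (-17 + 15)) = -27*(380 - 2) = -27*378 = -10206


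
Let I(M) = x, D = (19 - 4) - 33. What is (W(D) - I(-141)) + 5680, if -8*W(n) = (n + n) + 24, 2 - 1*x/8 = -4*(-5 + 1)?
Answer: 11587/2 ≈ 5793.5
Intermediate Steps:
D = -18 (D = 15 - 33 = -18)
x = -112 (x = 16 - (-32)*(-5 + 1) = 16 - (-32)*(-4) = 16 - 8*16 = 16 - 128 = -112)
I(M) = -112
W(n) = -3 - n/4 (W(n) = -((n + n) + 24)/8 = -(2*n + 24)/8 = -(24 + 2*n)/8 = -3 - n/4)
(W(D) - I(-141)) + 5680 = ((-3 - ¼*(-18)) - 1*(-112)) + 5680 = ((-3 + 9/2) + 112) + 5680 = (3/2 + 112) + 5680 = 227/2 + 5680 = 11587/2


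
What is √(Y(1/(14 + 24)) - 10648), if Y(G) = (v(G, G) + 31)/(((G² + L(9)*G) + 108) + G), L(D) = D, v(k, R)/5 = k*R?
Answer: 3*I*√1911194795/1271 ≈ 103.19*I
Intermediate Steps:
v(k, R) = 5*R*k (v(k, R) = 5*(k*R) = 5*(R*k) = 5*R*k)
Y(G) = (31 + 5*G²)/(108 + G² + 10*G) (Y(G) = (5*G*G + 31)/(((G² + 9*G) + 108) + G) = (5*G² + 31)/((108 + G² + 9*G) + G) = (31 + 5*G²)/(108 + G² + 10*G))
√(Y(1/(14 + 24)) - 10648) = √((31 + 5*(1/(14 + 24))²)/(108 + (1/(14 + 24))² + 10/(14 + 24)) - 10648) = √((31 + 5*(1/38)²)/(108 + (1/38)² + 10/38) - 10648) = √((31 + 5*(1/38)²)/(108 + (1/38)² + 10*(1/38)) - 10648) = √((31 + 5*(1/1444))/(108 + 1/1444 + 5/19) - 10648) = √((31 + 5/1444)/(156333/1444) - 10648) = √((1444/156333)*(44769/1444) - 10648) = √(14923/52111 - 10648) = √(-554863005/52111) = 3*I*√1911194795/1271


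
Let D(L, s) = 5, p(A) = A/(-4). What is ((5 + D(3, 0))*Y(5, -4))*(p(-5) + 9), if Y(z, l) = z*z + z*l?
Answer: 1025/2 ≈ 512.50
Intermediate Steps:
Y(z, l) = z**2 + l*z
p(A) = -A/4 (p(A) = A*(-1/4) = -A/4)
((5 + D(3, 0))*Y(5, -4))*(p(-5) + 9) = ((5 + 5)*(5*(-4 + 5)))*(-1/4*(-5) + 9) = (10*(5*1))*(5/4 + 9) = (10*5)*(41/4) = 50*(41/4) = 1025/2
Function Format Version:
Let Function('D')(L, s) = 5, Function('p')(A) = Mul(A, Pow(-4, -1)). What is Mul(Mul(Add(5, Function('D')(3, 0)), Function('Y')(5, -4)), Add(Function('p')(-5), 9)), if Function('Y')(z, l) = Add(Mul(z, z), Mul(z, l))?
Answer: Rational(1025, 2) ≈ 512.50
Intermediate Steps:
Function('Y')(z, l) = Add(Pow(z, 2), Mul(l, z))
Function('p')(A) = Mul(Rational(-1, 4), A) (Function('p')(A) = Mul(A, Rational(-1, 4)) = Mul(Rational(-1, 4), A))
Mul(Mul(Add(5, Function('D')(3, 0)), Function('Y')(5, -4)), Add(Function('p')(-5), 9)) = Mul(Mul(Add(5, 5), Mul(5, Add(-4, 5))), Add(Mul(Rational(-1, 4), -5), 9)) = Mul(Mul(10, Mul(5, 1)), Add(Rational(5, 4), 9)) = Mul(Mul(10, 5), Rational(41, 4)) = Mul(50, Rational(41, 4)) = Rational(1025, 2)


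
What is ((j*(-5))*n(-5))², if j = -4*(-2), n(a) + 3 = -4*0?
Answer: 14400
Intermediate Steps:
n(a) = -3 (n(a) = -3 - 4*0 = -3 + 0 = -3)
j = 8
((j*(-5))*n(-5))² = ((8*(-5))*(-3))² = (-40*(-3))² = 120² = 14400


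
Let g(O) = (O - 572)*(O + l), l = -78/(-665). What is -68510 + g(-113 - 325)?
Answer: 49708954/133 ≈ 3.7375e+5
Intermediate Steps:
l = 78/665 (l = -78*(-1/665) = 78/665 ≈ 0.11729)
g(O) = (-572 + O)*(78/665 + O) (g(O) = (O - 572)*(O + 78/665) = (-572 + O)*(78/665 + O))
-68510 + g(-113 - 325) = -68510 + (-44616/665 + (-113 - 325)**2 - 380302*(-113 - 325)/665) = -68510 + (-44616/665 + (-438)**2 - 380302/665*(-438)) = -68510 + (-44616/665 + 191844 + 166572276/665) = -68510 + 58820784/133 = 49708954/133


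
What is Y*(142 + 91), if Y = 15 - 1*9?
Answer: 1398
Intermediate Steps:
Y = 6 (Y = 15 - 9 = 6)
Y*(142 + 91) = 6*(142 + 91) = 6*233 = 1398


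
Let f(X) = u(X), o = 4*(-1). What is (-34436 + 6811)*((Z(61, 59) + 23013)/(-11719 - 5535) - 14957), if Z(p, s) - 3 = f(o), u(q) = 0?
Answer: 3564883235875/8627 ≈ 4.1322e+8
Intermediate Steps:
o = -4
f(X) = 0
Z(p, s) = 3 (Z(p, s) = 3 + 0 = 3)
(-34436 + 6811)*((Z(61, 59) + 23013)/(-11719 - 5535) - 14957) = (-34436 + 6811)*((3 + 23013)/(-11719 - 5535) - 14957) = -27625*(23016/(-17254) - 14957) = -27625*(23016*(-1/17254) - 14957) = -27625*(-11508/8627 - 14957) = -27625*(-129045547/8627) = 3564883235875/8627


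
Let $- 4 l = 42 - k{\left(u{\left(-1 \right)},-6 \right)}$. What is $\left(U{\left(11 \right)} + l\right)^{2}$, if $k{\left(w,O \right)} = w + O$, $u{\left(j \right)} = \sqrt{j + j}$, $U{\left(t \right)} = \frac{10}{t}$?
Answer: $\frac{118951}{968} - \frac{61 i \sqrt{2}}{11} \approx 122.88 - 7.8425 i$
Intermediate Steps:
$u{\left(j \right)} = \sqrt{2} \sqrt{j}$ ($u{\left(j \right)} = \sqrt{2 j} = \sqrt{2} \sqrt{j}$)
$k{\left(w,O \right)} = O + w$
$l = -12 + \frac{i \sqrt{2}}{4}$ ($l = - \frac{42 - \left(-6 + \sqrt{2} \sqrt{-1}\right)}{4} = - \frac{42 - \left(-6 + \sqrt{2} i\right)}{4} = - \frac{42 - \left(-6 + i \sqrt{2}\right)}{4} = - \frac{42 + \left(6 - i \sqrt{2}\right)}{4} = - \frac{48 - i \sqrt{2}}{4} = -12 + \frac{i \sqrt{2}}{4} \approx -12.0 + 0.35355 i$)
$\left(U{\left(11 \right)} + l\right)^{2} = \left(\frac{10}{11} - \left(12 - \frac{i \sqrt{2}}{4}\right)\right)^{2} = \left(- \frac{122}{11} + \frac{i \sqrt{2}}{4}\right)^{2}$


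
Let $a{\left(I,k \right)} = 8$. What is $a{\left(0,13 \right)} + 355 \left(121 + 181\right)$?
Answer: $107218$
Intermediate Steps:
$a{\left(0,13 \right)} + 355 \left(121 + 181\right) = 8 + 355 \left(121 + 181\right) = 8 + 355 \cdot 302 = 8 + 107210 = 107218$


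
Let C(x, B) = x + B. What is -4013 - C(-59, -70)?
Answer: -3884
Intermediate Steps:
C(x, B) = B + x
-4013 - C(-59, -70) = -4013 - (-70 - 59) = -4013 - 1*(-129) = -4013 + 129 = -3884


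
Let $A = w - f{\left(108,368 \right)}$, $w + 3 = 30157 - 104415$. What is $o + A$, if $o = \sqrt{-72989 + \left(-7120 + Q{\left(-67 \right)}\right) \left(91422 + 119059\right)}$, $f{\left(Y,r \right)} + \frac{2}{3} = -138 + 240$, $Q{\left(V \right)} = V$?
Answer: $- \frac{223087}{3} + 8 i \sqrt{23637499} \approx -74362.0 + 38895.0 i$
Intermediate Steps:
$w = -74261$ ($w = -3 + \left(30157 - 104415\right) = -3 - 74258 = -74261$)
$f{\left(Y,r \right)} = \frac{304}{3}$ ($f{\left(Y,r \right)} = - \frac{2}{3} + \left(-138 + 240\right) = - \frac{2}{3} + 102 = \frac{304}{3}$)
$o = 8 i \sqrt{23637499}$ ($o = \sqrt{-72989 + \left(-7120 - 67\right) \left(91422 + 119059\right)} = \sqrt{-72989 - 1512726947} = \sqrt{-1512799936} = 8 i \sqrt{23637499} \approx 38895.0 i$)
$A = - \frac{223087}{3}$ ($A = -74261 - \frac{304}{3} = - \frac{223087}{3} \approx -74362.0$)
$o + A = 8 i \sqrt{23637499} - \frac{223087}{3} = - \frac{223087}{3} + 8 i \sqrt{23637499}$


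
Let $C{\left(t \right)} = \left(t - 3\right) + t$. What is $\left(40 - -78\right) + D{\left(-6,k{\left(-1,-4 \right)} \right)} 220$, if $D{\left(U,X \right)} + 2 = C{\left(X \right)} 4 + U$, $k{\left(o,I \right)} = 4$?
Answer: $2758$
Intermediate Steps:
$C{\left(t \right)} = -3 + 2 t$ ($C{\left(t \right)} = \left(-3 + t\right) + t = -3 + 2 t$)
$D{\left(U,X \right)} = -14 + U + 8 X$ ($D{\left(U,X \right)} = -2 + \left(\left(-3 + 2 X\right) 4 + U\right) = -2 + \left(\left(-12 + 8 X\right) + U\right) = -2 + \left(-12 + U + 8 X\right) = -14 + U + 8 X$)
$\left(40 - -78\right) + D{\left(-6,k{\left(-1,-4 \right)} \right)} 220 = \left(40 - -78\right) + \left(-14 - 6 + 8 \cdot 4\right) 220 = \left(40 + 78\right) + \left(-14 - 6 + 32\right) 220 = 118 + 12 \cdot 220 = 118 + 2640 = 2758$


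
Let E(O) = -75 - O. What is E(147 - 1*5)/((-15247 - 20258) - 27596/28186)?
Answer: 3058181/500385763 ≈ 0.0061116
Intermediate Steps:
E(147 - 1*5)/((-15247 - 20258) - 27596/28186) = (-75 - (147 - 1*5))/((-15247 - 20258) - 27596/28186) = (-75 - (147 - 5))/(-35505 - 27596*1/28186) = (-75 - 1*142)/(-35505 - 13798/14093) = (-75 - 142)/(-500385763/14093) = -217*(-14093/500385763) = 3058181/500385763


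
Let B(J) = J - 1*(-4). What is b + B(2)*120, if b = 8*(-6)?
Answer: 672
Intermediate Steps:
B(J) = 4 + J (B(J) = J + 4 = 4 + J)
b = -48
b + B(2)*120 = -48 + (4 + 2)*120 = -48 + 6*120 = -48 + 720 = 672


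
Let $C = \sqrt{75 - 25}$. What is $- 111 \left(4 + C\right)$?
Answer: $-444 - 555 \sqrt{2} \approx -1228.9$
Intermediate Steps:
$C = 5 \sqrt{2}$ ($C = \sqrt{50} = 5 \sqrt{2} \approx 7.0711$)
$- 111 \left(4 + C\right) = - 111 \left(4 + 5 \sqrt{2}\right) = -444 - 555 \sqrt{2}$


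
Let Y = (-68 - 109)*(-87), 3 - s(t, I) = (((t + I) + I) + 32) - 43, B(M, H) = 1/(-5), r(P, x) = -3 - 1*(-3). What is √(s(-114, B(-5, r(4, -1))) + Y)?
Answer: √388185/5 ≈ 124.61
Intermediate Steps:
r(P, x) = 0 (r(P, x) = -3 + 3 = 0)
B(M, H) = -⅕
s(t, I) = 14 - t - 2*I (s(t, I) = 3 - ((((t + I) + I) + 32) - 43) = 3 - ((((I + t) + I) + 32) - 43) = 3 - (((t + 2*I) + 32) - 43) = 3 - ((32 + t + 2*I) - 43) = 3 - (-11 + t + 2*I) = 3 + (11 - t - 2*I) = 14 - t - 2*I)
Y = 15399 (Y = -177*(-87) = 15399)
√(s(-114, B(-5, r(4, -1))) + Y) = √((14 - 1*(-114) - 2*(-⅕)) + 15399) = √((14 + 114 + ⅖) + 15399) = √(642/5 + 15399) = √(77637/5) = √388185/5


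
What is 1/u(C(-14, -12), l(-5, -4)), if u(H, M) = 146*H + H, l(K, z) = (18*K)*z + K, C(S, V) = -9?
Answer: -1/1323 ≈ -0.00075586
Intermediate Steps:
l(K, z) = K + 18*K*z (l(K, z) = 18*K*z + K = K + 18*K*z)
u(H, M) = 147*H
1/u(C(-14, -12), l(-5, -4)) = 1/(147*(-9)) = 1/(-1323) = -1/1323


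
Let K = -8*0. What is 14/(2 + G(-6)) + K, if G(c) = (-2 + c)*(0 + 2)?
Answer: -1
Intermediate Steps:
G(c) = -4 + 2*c (G(c) = (-2 + c)*2 = -4 + 2*c)
K = 0
14/(2 + G(-6)) + K = 14/(2 + (-4 + 2*(-6))) + 0 = 14/(2 + (-4 - 12)) + 0 = 14/(2 - 16) + 0 = 14/(-14) + 0 = 14*(-1/14) + 0 = -1 + 0 = -1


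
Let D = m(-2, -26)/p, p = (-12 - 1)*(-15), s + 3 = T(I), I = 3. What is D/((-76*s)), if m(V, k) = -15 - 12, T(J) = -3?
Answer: -3/9880 ≈ -0.00030364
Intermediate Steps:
s = -6 (s = -3 - 3 = -6)
m(V, k) = -27
p = 195 (p = -13*(-15) = 195)
D = -9/65 (D = -27/195 = -27*1/195 = -9/65 ≈ -0.13846)
D/((-76*s)) = -9/(65*((-76*(-6)))) = -9/65/456 = -9/65*1/456 = -3/9880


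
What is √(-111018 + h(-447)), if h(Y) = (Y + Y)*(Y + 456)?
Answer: 22*I*√246 ≈ 345.06*I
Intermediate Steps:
h(Y) = 2*Y*(456 + Y) (h(Y) = (2*Y)*(456 + Y) = 2*Y*(456 + Y))
√(-111018 + h(-447)) = √(-111018 + 2*(-447)*(456 - 447)) = √(-111018 + 2*(-447)*9) = √(-111018 - 8046) = √(-119064) = 22*I*√246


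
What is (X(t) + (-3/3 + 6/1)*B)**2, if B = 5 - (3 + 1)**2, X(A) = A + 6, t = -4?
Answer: 2809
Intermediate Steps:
X(A) = 6 + A
B = -11 (B = 5 - 1*4**2 = 5 - 1*16 = 5 - 16 = -11)
(X(t) + (-3/3 + 6/1)*B)**2 = ((6 - 4) + (-3/3 + 6/1)*(-11))**2 = (2 + (-3*1/3 + 6*1)*(-11))**2 = (2 + (-1 + 6)*(-11))**2 = (2 + 5*(-11))**2 = (2 - 55)**2 = (-53)**2 = 2809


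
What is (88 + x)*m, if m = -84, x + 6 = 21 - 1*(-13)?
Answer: -9744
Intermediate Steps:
x = 28 (x = -6 + (21 - 1*(-13)) = -6 + (21 + 13) = -6 + 34 = 28)
(88 + x)*m = (88 + 28)*(-84) = 116*(-84) = -9744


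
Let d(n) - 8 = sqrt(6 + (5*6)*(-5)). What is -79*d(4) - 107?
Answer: -739 - 948*I ≈ -739.0 - 948.0*I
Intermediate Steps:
d(n) = 8 + 12*I (d(n) = 8 + sqrt(6 + (5*6)*(-5)) = 8 + sqrt(6 + 30*(-5)) = 8 + sqrt(6 - 150) = 8 + sqrt(-144) = 8 + 12*I)
-79*d(4) - 107 = -79*(8 + 12*I) - 107 = (-632 - 948*I) - 107 = -739 - 948*I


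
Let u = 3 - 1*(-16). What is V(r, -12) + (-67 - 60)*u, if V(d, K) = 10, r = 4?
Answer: -2403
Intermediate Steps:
u = 19 (u = 3 + 16 = 19)
V(r, -12) + (-67 - 60)*u = 10 + (-67 - 60)*19 = 10 - 127*19 = 10 - 2413 = -2403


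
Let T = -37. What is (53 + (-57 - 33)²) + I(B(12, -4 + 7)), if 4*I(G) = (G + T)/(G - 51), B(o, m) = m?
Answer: 782705/96 ≈ 8153.2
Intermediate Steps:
I(G) = (-37 + G)/(4*(-51 + G)) (I(G) = ((G - 37)/(G - 51))/4 = ((-37 + G)/(-51 + G))/4 = (-37 + G)/(4*(-51 + G)))
(53 + (-57 - 33)²) + I(B(12, -4 + 7)) = (53 + (-57 - 33)²) + (-37 + (-4 + 7))/(4*(-51 + (-4 + 7))) = (53 + (-90)²) + (-37 + 3)/(4*(-51 + 3)) = (53 + 8100) + (¼)*(-34)/(-48) = 8153 + (¼)*(-1/48)*(-34) = 8153 + 17/96 = 782705/96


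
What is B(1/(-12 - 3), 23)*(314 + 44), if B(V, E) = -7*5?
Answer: -12530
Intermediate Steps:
B(V, E) = -35
B(1/(-12 - 3), 23)*(314 + 44) = -35*(314 + 44) = -35*358 = -12530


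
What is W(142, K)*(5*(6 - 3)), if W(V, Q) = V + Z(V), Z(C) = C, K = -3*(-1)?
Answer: 4260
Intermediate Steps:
K = 3
W(V, Q) = 2*V (W(V, Q) = V + V = 2*V)
W(142, K)*(5*(6 - 3)) = (2*142)*(5*(6 - 3)) = 284*(5*3) = 284*15 = 4260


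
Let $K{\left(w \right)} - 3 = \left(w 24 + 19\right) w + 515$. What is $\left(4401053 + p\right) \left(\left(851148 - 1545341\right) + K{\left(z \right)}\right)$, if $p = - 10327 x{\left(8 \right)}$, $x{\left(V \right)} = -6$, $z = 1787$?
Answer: $339104940759010$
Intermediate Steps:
$p = 61962$ ($p = \left(-10327\right) \left(-6\right) = 61962$)
$K{\left(w \right)} = 518 + w \left(19 + 24 w\right)$ ($K{\left(w \right)} = 3 + \left(\left(w 24 + 19\right) w + 515\right) = 3 + \left(\left(24 w + 19\right) w + 515\right) = 3 + \left(\left(19 + 24 w\right) w + 515\right) = 3 + \left(w \left(19 + 24 w\right) + 515\right) = 3 + \left(515 + w \left(19 + 24 w\right)\right) = 518 + w \left(19 + 24 w\right)$)
$\left(4401053 + p\right) \left(\left(851148 - 1545341\right) + K{\left(z \right)}\right) = \left(4401053 + 61962\right) \left(\left(851148 - 1545341\right) + \left(518 + 19 \cdot 1787 + 24 \cdot 1787^{2}\right)\right) = 4463015 \left(-694193 + \left(518 + 33953 + 24 \cdot 3193369\right)\right) = 4463015 \left(-694193 + \left(518 + 33953 + 76640856\right)\right) = 4463015 \left(-694193 + 76675327\right) = 4463015 \cdot 75981134 = 339104940759010$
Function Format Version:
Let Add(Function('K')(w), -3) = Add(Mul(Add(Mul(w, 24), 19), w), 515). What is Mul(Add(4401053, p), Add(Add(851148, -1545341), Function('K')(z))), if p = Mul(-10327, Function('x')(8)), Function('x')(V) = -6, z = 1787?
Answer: 339104940759010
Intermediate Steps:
p = 61962 (p = Mul(-10327, -6) = 61962)
Function('K')(w) = Add(518, Mul(w, Add(19, Mul(24, w)))) (Function('K')(w) = Add(3, Add(Mul(Add(Mul(w, 24), 19), w), 515)) = Add(3, Add(Mul(Add(Mul(24, w), 19), w), 515)) = Add(3, Add(Mul(Add(19, Mul(24, w)), w), 515)) = Add(3, Add(Mul(w, Add(19, Mul(24, w))), 515)) = Add(3, Add(515, Mul(w, Add(19, Mul(24, w))))) = Add(518, Mul(w, Add(19, Mul(24, w)))))
Mul(Add(4401053, p), Add(Add(851148, -1545341), Function('K')(z))) = Mul(Add(4401053, 61962), Add(Add(851148, -1545341), Add(518, Mul(19, 1787), Mul(24, Pow(1787, 2))))) = Mul(4463015, Add(-694193, Add(518, 33953, Mul(24, 3193369)))) = Mul(4463015, Add(-694193, Add(518, 33953, 76640856))) = Mul(4463015, Add(-694193, 76675327)) = Mul(4463015, 75981134) = 339104940759010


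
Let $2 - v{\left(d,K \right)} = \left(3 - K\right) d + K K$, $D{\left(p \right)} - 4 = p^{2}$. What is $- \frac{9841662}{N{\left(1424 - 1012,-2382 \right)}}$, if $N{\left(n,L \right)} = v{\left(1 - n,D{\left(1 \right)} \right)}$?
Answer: $\frac{9841662}{845} \approx 11647.0$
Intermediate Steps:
$D{\left(p \right)} = 4 + p^{2}$
$v{\left(d,K \right)} = 2 - K^{2} - d \left(3 - K\right)$ ($v{\left(d,K \right)} = 2 - \left(\left(3 - K\right) d + K K\right) = 2 - \left(d \left(3 - K\right) + K^{2}\right) = 2 - \left(K^{2} + d \left(3 - K\right)\right) = 2 - K^{2} - d \left(3 - K\right)$)
$N{\left(n,L \right)} = -21 - 2 n$ ($N{\left(n,L \right)} = 2 - \left(4 + 1^{2}\right)^{2} - 3 \left(1 - n\right) + \left(4 + 1^{2}\right) \left(1 - n\right) = 2 - \left(4 + 1\right)^{2} + \left(-3 + 3 n\right) + \left(4 + 1\right) \left(1 - n\right) = 2 - 5^{2} + \left(-3 + 3 n\right) + 5 \left(1 - n\right) = 2 - 25 + \left(-3 + 3 n\right) - \left(-5 + 5 n\right) = -21 - 2 n$)
$- \frac{9841662}{N{\left(1424 - 1012,-2382 \right)}} = - \frac{9841662}{-21 - 2 \left(1424 - 1012\right)} = - \frac{9841662}{-21 - 824} = - \frac{9841662}{-845} = \left(-9841662\right) \left(- \frac{1}{845}\right) = \frac{9841662}{845}$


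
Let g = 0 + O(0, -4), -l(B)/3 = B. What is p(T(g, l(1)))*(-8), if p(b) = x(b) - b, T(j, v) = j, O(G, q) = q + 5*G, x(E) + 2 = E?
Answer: 16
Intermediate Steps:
l(B) = -3*B
x(E) = -2 + E
g = -4 (g = 0 + (-4 + 5*0) = 0 + (-4 + 0) = 0 - 4 = -4)
p(b) = -2 (p(b) = (-2 + b) - b = -2)
p(T(g, l(1)))*(-8) = -2*(-8) = 16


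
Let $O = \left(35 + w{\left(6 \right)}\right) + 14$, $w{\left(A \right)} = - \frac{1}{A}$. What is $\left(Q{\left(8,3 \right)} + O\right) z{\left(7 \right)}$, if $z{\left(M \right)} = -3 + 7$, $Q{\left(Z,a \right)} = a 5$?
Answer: $\frac{766}{3} \approx 255.33$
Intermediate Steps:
$O = \frac{293}{6}$ ($O = \left(35 - \frac{1}{6}\right) + 14 = \frac{209}{6} + 14 = \frac{293}{6} \approx 48.833$)
$Q{\left(Z,a \right)} = 5 a$
$z{\left(M \right)} = 4$
$\left(Q{\left(8,3 \right)} + O\right) z{\left(7 \right)} = \left(5 \cdot 3 + \frac{293}{6}\right) 4 = \left(15 + \frac{293}{6}\right) 4 = \frac{383}{6} \cdot 4 = \frac{766}{3}$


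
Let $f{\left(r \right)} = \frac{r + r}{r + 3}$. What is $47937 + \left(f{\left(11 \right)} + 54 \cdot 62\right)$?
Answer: $\frac{359006}{7} \approx 51287.0$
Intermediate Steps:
$f{\left(r \right)} = \frac{2 r}{3 + r}$
$47937 + \left(f{\left(11 \right)} + 54 \cdot 62\right) = 47937 + \left(2 \cdot 11 \frac{1}{3 + 11} + 54 \cdot 62\right) = 47937 + \left(2 \cdot 11 \cdot \frac{1}{14} + 3348\right) = 47937 + \left(\frac{11}{7} + 3348\right) = 47937 + \frac{23447}{7} = \frac{359006}{7}$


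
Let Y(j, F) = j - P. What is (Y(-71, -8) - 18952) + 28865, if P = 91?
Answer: 9751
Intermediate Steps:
Y(j, F) = -91 + j (Y(j, F) = j - 1*91 = j - 91 = -91 + j)
(Y(-71, -8) - 18952) + 28865 = ((-91 - 71) - 18952) + 28865 = (-162 - 18952) + 28865 = -19114 + 28865 = 9751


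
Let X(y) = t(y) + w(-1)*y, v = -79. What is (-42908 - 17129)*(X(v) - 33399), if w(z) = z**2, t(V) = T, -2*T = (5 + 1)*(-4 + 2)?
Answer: 2009558464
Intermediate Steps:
T = 6 (T = -(5 + 1)*(-4 + 2)/2 = -3*(-2) = -1/2*(-12) = 6)
t(V) = 6
X(y) = 6 + y (X(y) = 6 + (-1)**2*y = 6 + 1*y = 6 + y)
(-42908 - 17129)*(X(v) - 33399) = (-42908 - 17129)*((6 - 79) - 33399) = -60037*(-73 - 33399) = -60037*(-33472) = 2009558464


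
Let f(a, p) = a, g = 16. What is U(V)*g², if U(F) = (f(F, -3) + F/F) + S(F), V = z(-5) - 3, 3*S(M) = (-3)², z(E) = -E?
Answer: 1536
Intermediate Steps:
S(M) = 3 (S(M) = (⅓)*(-3)² = (⅓)*9 = 3)
V = 2 (V = -1*(-5) - 3 = 5 - 3 = 2)
U(F) = 4 + F (U(F) = (F + F/F) + 3 = (F + 1) + 3 = (1 + F) + 3 = 4 + F)
U(V)*g² = (4 + 2)*16² = 6*256 = 1536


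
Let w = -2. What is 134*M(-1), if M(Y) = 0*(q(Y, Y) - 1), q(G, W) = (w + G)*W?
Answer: 0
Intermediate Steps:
q(G, W) = W*(-2 + G) (q(G, W) = (-2 + G)*W = W*(-2 + G))
M(Y) = 0 (M(Y) = 0*(Y*(-2 + Y) - 1) = 0*(-1 + Y*(-2 + Y)) = 0)
134*M(-1) = 134*0 = 0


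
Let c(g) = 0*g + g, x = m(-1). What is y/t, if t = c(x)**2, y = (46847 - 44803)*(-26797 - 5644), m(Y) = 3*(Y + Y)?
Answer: -16577351/9 ≈ -1.8419e+6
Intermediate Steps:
m(Y) = 6*Y (m(Y) = 3*(2*Y) = 6*Y)
x = -6 (x = 6*(-1) = -6)
c(g) = g (c(g) = 0 + g = g)
y = -66309404 (y = 2044*(-32441) = -66309404)
t = 36 (t = (-6)**2 = 36)
y/t = -66309404/36 = -66309404*1/36 = -16577351/9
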